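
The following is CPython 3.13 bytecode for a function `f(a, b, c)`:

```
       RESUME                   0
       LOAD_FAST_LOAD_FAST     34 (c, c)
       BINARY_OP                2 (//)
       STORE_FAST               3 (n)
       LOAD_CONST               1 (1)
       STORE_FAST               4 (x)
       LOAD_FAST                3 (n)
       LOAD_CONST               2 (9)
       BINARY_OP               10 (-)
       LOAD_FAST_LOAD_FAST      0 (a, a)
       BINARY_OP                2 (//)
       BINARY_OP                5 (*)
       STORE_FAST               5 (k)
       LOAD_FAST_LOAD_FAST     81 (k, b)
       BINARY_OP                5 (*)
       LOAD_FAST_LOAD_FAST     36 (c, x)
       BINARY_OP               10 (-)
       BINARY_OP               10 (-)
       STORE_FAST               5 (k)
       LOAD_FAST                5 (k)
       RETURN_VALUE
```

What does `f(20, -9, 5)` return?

68

LOAD_FAST_LOAD_FAST c,c → push 5,5. Stack: [5, 5]
BINARY_OP // → 5 // 5 = 1. Stack: [1]
STORE_FAST n → n=1. Stack: []
LOAD_CONST → push 1. Stack: [1]
STORE_FAST x → x=1. Stack: []
LOAD_FAST n → push 1. Stack: [1]
LOAD_CONST → push 9. Stack: [1, 9]
BINARY_OP - → 1 - 9 = -8. Stack: [-8]
LOAD_FAST_LOAD_FAST a,a → push 20,20. Stack: [-8, 20, 20]
BINARY_OP // → 20 // 20 = 1. Stack: [-8, 1]
BINARY_OP * → -8 * 1 = -8. Stack: [-8]
STORE_FAST k → k=-8. Stack: []
LOAD_FAST_LOAD_FAST k,b → push -8,-9. Stack: [-8, -9]
BINARY_OP * → -8 * -9 = 72. Stack: [72]
LOAD_FAST_LOAD_FAST c,x → push 5,1. Stack: [72, 5, 1]
BINARY_OP - → 5 - 1 = 4. Stack: [72, 4]
BINARY_OP - → 72 - 4 = 68. Stack: [68]
STORE_FAST k → k=68. Stack: []
LOAD_FAST k → push 68. Stack: [68]
RETURN_VALUE → return 68.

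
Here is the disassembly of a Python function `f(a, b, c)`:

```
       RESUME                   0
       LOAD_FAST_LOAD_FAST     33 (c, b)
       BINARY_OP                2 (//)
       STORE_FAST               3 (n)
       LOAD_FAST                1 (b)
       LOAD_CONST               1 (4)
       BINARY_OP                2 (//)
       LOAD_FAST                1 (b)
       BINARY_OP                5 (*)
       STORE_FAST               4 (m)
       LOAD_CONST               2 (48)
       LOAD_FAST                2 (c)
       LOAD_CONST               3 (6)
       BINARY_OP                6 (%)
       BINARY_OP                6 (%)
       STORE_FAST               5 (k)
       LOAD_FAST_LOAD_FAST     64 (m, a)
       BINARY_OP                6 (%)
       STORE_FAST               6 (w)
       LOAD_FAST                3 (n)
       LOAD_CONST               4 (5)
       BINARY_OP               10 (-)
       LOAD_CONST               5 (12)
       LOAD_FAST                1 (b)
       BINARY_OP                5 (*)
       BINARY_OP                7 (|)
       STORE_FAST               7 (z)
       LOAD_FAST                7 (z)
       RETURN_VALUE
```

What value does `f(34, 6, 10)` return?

-4

LOAD_FAST_LOAD_FAST c,b → push 10,6. Stack: [10, 6]
BINARY_OP // → 10 // 6 = 1. Stack: [1]
STORE_FAST n → n=1. Stack: []
LOAD_FAST b → push 6. Stack: [6]
LOAD_CONST → push 4. Stack: [6, 4]
BINARY_OP // → 6 // 4 = 1. Stack: [1]
LOAD_FAST b → push 6. Stack: [1, 6]
BINARY_OP * → 1 * 6 = 6. Stack: [6]
STORE_FAST m → m=6. Stack: []
LOAD_CONST → push 48. Stack: [48]
LOAD_FAST c → push 10. Stack: [48, 10]
LOAD_CONST → push 6. Stack: [48, 10, 6]
BINARY_OP % → 10 % 6 = 4. Stack: [48, 4]
BINARY_OP % → 48 % 4 = 0. Stack: [0]
STORE_FAST k → k=0. Stack: []
LOAD_FAST_LOAD_FAST m,a → push 6,34. Stack: [6, 34]
BINARY_OP % → 6 % 34 = 6. Stack: [6]
STORE_FAST w → w=6. Stack: []
LOAD_FAST n → push 1. Stack: [1]
LOAD_CONST → push 5. Stack: [1, 5]
BINARY_OP - → 1 - 5 = -4. Stack: [-4]
LOAD_CONST → push 12. Stack: [-4, 12]
LOAD_FAST b → push 6. Stack: [-4, 12, 6]
BINARY_OP * → 12 * 6 = 72. Stack: [-4, 72]
BINARY_OP | → -4 | 72 = -4. Stack: [-4]
STORE_FAST z → z=-4. Stack: []
LOAD_FAST z → push -4. Stack: [-4]
RETURN_VALUE → return -4.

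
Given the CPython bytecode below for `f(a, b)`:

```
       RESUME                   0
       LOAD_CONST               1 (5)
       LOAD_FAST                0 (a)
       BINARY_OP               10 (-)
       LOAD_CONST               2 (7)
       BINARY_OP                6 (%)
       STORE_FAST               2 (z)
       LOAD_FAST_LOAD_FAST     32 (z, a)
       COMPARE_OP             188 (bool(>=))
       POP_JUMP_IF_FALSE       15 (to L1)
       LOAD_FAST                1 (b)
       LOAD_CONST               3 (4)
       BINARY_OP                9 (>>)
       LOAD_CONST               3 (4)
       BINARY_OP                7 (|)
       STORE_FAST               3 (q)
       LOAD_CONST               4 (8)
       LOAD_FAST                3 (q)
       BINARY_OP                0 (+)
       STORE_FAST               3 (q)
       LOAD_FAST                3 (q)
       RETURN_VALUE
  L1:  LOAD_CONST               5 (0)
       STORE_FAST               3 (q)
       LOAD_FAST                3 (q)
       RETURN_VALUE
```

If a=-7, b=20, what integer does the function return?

13

LOAD_CONST → push 5. Stack: [5]
LOAD_FAST a → push -7. Stack: [5, -7]
BINARY_OP - → 5 - -7 = 12. Stack: [12]
LOAD_CONST → push 7. Stack: [12, 7]
BINARY_OP % → 12 % 7 = 5. Stack: [5]
STORE_FAST z → z=5. Stack: []
LOAD_FAST_LOAD_FAST z,a → push 5,-7. Stack: [5, -7]
COMPARE_OP bool(>=) → 5 vs -7 = True. Stack: [True]
POP_JUMP_IF_FALSE → pop True; no jump. Stack: []
LOAD_FAST b → push 20. Stack: [20]
LOAD_CONST → push 4. Stack: [20, 4]
BINARY_OP >> → 20 >> 4 = 1. Stack: [1]
LOAD_CONST → push 4. Stack: [1, 4]
BINARY_OP | → 1 | 4 = 5. Stack: [5]
STORE_FAST q → q=5. Stack: []
LOAD_CONST → push 8. Stack: [8]
LOAD_FAST q → push 5. Stack: [8, 5]
BINARY_OP + → 8 + 5 = 13. Stack: [13]
STORE_FAST q → q=13. Stack: []
LOAD_FAST q → push 13. Stack: [13]
RETURN_VALUE → return 13.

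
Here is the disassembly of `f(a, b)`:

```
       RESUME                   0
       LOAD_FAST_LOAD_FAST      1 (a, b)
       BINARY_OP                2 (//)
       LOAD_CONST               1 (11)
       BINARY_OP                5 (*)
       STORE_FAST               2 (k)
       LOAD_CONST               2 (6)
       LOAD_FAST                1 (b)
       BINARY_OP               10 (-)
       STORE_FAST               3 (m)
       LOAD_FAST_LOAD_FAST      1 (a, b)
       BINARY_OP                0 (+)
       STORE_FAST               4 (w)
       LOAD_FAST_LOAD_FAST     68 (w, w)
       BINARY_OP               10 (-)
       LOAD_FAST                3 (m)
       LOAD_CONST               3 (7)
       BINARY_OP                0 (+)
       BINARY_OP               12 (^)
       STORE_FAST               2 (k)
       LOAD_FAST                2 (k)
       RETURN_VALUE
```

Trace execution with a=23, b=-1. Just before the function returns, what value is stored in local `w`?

22

LOAD_FAST_LOAD_FAST a,b → push 23,-1. Stack: [23, -1]
BINARY_OP // → 23 // -1 = -23. Stack: [-23]
LOAD_CONST → push 11. Stack: [-23, 11]
BINARY_OP * → -23 * 11 = -253. Stack: [-253]
STORE_FAST k → k=-253. Stack: []
LOAD_CONST → push 6. Stack: [6]
LOAD_FAST b → push -1. Stack: [6, -1]
BINARY_OP - → 6 - -1 = 7. Stack: [7]
STORE_FAST m → m=7. Stack: []
LOAD_FAST_LOAD_FAST a,b → push 23,-1. Stack: [23, -1]
BINARY_OP + → 23 + -1 = 22. Stack: [22]
STORE_FAST w → w=22. Stack: []
LOAD_FAST_LOAD_FAST w,w → push 22,22. Stack: [22, 22]
BINARY_OP - → 22 - 22 = 0. Stack: [0]
LOAD_FAST m → push 7. Stack: [0, 7]
LOAD_CONST → push 7. Stack: [0, 7, 7]
BINARY_OP + → 7 + 7 = 14. Stack: [0, 14]
BINARY_OP ^ → 0 ^ 14 = 14. Stack: [14]
STORE_FAST k → k=14. Stack: []
LOAD_FAST k → push 14. Stack: [14]
RETURN_VALUE → return 14.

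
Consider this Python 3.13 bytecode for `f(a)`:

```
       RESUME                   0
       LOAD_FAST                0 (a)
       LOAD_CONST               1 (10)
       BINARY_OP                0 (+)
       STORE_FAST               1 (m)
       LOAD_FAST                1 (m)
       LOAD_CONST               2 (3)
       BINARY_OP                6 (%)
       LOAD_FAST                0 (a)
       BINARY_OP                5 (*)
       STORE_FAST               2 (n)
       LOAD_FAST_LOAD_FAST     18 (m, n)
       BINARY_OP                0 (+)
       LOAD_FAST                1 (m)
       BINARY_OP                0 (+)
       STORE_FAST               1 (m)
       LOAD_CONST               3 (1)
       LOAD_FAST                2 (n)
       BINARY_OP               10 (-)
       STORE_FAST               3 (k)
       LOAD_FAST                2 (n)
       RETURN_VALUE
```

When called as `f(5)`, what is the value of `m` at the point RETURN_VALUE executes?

30

LOAD_FAST a → push 5. Stack: [5]
LOAD_CONST → push 10. Stack: [5, 10]
BINARY_OP + → 5 + 10 = 15. Stack: [15]
STORE_FAST m → m=15. Stack: []
LOAD_FAST m → push 15. Stack: [15]
LOAD_CONST → push 3. Stack: [15, 3]
BINARY_OP % → 15 % 3 = 0. Stack: [0]
LOAD_FAST a → push 5. Stack: [0, 5]
BINARY_OP * → 0 * 5 = 0. Stack: [0]
STORE_FAST n → n=0. Stack: []
LOAD_FAST_LOAD_FAST m,n → push 15,0. Stack: [15, 0]
BINARY_OP + → 15 + 0 = 15. Stack: [15]
LOAD_FAST m → push 15. Stack: [15, 15]
BINARY_OP + → 15 + 15 = 30. Stack: [30]
STORE_FAST m → m=30. Stack: []
LOAD_CONST → push 1. Stack: [1]
LOAD_FAST n → push 0. Stack: [1, 0]
BINARY_OP - → 1 - 0 = 1. Stack: [1]
STORE_FAST k → k=1. Stack: []
LOAD_FAST n → push 0. Stack: [0]
RETURN_VALUE → return 0.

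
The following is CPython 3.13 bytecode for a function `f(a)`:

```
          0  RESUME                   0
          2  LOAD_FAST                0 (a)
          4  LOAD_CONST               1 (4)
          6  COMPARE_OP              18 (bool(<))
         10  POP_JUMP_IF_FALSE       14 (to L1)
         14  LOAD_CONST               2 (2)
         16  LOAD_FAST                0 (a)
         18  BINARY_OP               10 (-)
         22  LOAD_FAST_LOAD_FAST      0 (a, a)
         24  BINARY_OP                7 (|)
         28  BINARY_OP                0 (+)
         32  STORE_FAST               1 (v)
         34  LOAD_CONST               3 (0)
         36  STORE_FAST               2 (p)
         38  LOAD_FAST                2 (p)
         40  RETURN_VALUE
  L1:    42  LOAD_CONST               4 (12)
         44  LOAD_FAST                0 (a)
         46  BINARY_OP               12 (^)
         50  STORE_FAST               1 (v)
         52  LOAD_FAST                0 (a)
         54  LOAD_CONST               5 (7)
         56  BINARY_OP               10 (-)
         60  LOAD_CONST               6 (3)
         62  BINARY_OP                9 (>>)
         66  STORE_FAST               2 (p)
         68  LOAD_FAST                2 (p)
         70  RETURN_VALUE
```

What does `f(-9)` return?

LOAD_FAST a → push -9. Stack: [-9]
LOAD_CONST → push 4. Stack: [-9, 4]
COMPARE_OP bool(<) → -9 vs 4 = True. Stack: [True]
POP_JUMP_IF_FALSE → pop True; no jump. Stack: []
LOAD_CONST → push 2. Stack: [2]
LOAD_FAST a → push -9. Stack: [2, -9]
BINARY_OP - → 2 - -9 = 11. Stack: [11]
LOAD_FAST_LOAD_FAST a,a → push -9,-9. Stack: [11, -9, -9]
BINARY_OP | → -9 | -9 = -9. Stack: [11, -9]
BINARY_OP + → 11 + -9 = 2. Stack: [2]
STORE_FAST v → v=2. Stack: []
LOAD_CONST → push 0. Stack: [0]
STORE_FAST p → p=0. Stack: []
LOAD_FAST p → push 0. Stack: [0]
RETURN_VALUE → return 0.

0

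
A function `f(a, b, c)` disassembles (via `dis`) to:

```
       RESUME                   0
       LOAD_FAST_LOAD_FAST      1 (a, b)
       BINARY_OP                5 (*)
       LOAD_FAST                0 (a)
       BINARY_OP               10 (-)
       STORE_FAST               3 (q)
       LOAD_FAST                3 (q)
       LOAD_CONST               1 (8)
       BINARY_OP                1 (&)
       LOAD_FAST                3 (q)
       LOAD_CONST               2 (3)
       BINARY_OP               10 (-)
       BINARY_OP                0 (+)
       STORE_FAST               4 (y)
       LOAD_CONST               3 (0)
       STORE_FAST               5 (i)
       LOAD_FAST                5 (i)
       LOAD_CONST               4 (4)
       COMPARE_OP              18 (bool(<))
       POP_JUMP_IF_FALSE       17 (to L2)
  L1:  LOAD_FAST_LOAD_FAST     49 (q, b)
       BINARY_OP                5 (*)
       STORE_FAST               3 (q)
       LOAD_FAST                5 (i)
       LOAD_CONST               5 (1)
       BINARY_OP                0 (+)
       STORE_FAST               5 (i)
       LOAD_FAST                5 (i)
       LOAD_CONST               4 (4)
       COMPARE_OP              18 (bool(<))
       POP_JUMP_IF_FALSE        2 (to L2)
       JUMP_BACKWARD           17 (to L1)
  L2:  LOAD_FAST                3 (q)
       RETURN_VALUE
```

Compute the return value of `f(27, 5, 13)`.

67500

LOAD_FAST_LOAD_FAST a,b → push 27,5
BINARY_OP * → 27 * 5 = 135
LOAD_FAST a → push 27
BINARY_OP - → 135 - 27 = 108
STORE_FAST q → q=108
LOAD_FAST q → push 108
LOAD_CONST → push 8
BINARY_OP & → 108 & 8 = 8
LOAD_FAST q → push 108
LOAD_CONST → push 3
BINARY_OP - → 108 - 3 = 105
BINARY_OP + → 8 + 105 = 113
STORE_FAST y → y=113
LOAD_CONST → push 0
STORE_FAST i → i=0
LOAD_FAST i → push 0
LOAD_CONST → push 4
COMPARE_OP bool(<) → 0 vs 4 = True
POP_JUMP_IF_FALSE → pop True; no jump
LOAD_FAST_LOAD_FAST q,b → push 108,5
BINARY_OP * → 108 * 5 = 540
STORE_FAST q → q=540
LOAD_FAST i → push 0
LOAD_CONST → push 1
BINARY_OP + → 0 + 1 = 1
STORE_FAST i → i=1
LOAD_FAST i → push 1
LOAD_CONST → push 4
COMPARE_OP bool(<) → 1 vs 4 = True
POP_JUMP_IF_FALSE → pop True; no jump
LOAD_FAST_LOAD_FAST q,b → push 540,5
BINARY_OP * → 540 * 5 = 2700
STORE_FAST q → q=2700
LOAD_FAST i → push 1
LOAD_CONST → push 1
BINARY_OP + → 1 + 1 = 2
STORE_FAST i → i=2
LOAD_FAST i → push 2
LOAD_CONST → push 4
COMPARE_OP bool(<) → 2 vs 4 = True
POP_JUMP_IF_FALSE → pop True; no jump
LOAD_FAST_LOAD_FAST q,b → push 2700,5
BINARY_OP * → 2700 * 5 = 13500
STORE_FAST q → q=13500
LOAD_FAST i → push 2
LOAD_CONST → push 1
BINARY_OP + → 2 + 1 = 3
STORE_FAST i → i=3
LOAD_FAST i → push 3
LOAD_CONST → push 4
COMPARE_OP bool(<) → 3 vs 4 = True
POP_JUMP_IF_FALSE → pop True; no jump
LOAD_FAST_LOAD_FAST q,b → push 13500,5
BINARY_OP * → 13500 * 5 = 67500
STORE_FAST q → q=67500
LOAD_FAST i → push 3
LOAD_CONST → push 1
BINARY_OP + → 3 + 1 = 4
STORE_FAST i → i=4
LOAD_FAST i → push 4
LOAD_CONST → push 4
COMPARE_OP bool(<) → 4 vs 4 = False
POP_JUMP_IF_FALSE → pop False; jump
LOAD_FAST q → push 67500
RETURN_VALUE → return 67500.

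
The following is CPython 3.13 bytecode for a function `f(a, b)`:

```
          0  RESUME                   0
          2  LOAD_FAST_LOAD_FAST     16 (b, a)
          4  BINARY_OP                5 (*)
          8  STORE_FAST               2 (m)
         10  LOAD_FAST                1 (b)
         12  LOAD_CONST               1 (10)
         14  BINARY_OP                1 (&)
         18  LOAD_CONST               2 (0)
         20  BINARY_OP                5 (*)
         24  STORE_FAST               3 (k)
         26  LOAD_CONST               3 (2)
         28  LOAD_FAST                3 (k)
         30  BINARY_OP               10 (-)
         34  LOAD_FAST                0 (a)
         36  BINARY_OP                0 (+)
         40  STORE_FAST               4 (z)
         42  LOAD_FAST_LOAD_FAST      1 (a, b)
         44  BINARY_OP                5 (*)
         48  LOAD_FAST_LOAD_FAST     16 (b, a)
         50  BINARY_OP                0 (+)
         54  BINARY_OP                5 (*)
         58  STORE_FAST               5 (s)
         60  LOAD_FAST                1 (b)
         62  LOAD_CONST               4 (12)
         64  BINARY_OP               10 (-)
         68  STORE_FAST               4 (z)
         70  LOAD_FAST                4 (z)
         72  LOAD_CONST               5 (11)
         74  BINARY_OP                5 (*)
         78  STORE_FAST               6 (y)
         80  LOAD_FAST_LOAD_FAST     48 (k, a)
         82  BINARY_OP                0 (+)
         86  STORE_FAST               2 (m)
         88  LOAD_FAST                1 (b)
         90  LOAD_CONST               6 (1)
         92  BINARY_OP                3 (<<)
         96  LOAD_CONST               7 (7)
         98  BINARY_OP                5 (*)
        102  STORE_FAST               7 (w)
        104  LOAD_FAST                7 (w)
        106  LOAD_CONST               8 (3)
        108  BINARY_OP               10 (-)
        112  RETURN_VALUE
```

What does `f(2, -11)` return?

-157

LOAD_FAST_LOAD_FAST b,a → push -11,2. Stack: [-11, 2]
BINARY_OP * → -11 * 2 = -22. Stack: [-22]
STORE_FAST m → m=-22. Stack: []
LOAD_FAST b → push -11. Stack: [-11]
LOAD_CONST → push 10. Stack: [-11, 10]
BINARY_OP & → -11 & 10 = 0. Stack: [0]
LOAD_CONST → push 0. Stack: [0, 0]
BINARY_OP * → 0 * 0 = 0. Stack: [0]
STORE_FAST k → k=0. Stack: []
LOAD_CONST → push 2. Stack: [2]
LOAD_FAST k → push 0. Stack: [2, 0]
BINARY_OP - → 2 - 0 = 2. Stack: [2]
LOAD_FAST a → push 2. Stack: [2, 2]
BINARY_OP + → 2 + 2 = 4. Stack: [4]
STORE_FAST z → z=4. Stack: []
LOAD_FAST_LOAD_FAST a,b → push 2,-11. Stack: [2, -11]
BINARY_OP * → 2 * -11 = -22. Stack: [-22]
LOAD_FAST_LOAD_FAST b,a → push -11,2. Stack: [-22, -11, 2]
BINARY_OP + → -11 + 2 = -9. Stack: [-22, -9]
BINARY_OP * → -22 * -9 = 198. Stack: [198]
STORE_FAST s → s=198. Stack: []
LOAD_FAST b → push -11. Stack: [-11]
LOAD_CONST → push 12. Stack: [-11, 12]
BINARY_OP - → -11 - 12 = -23. Stack: [-23]
STORE_FAST z → z=-23. Stack: []
LOAD_FAST z → push -23. Stack: [-23]
LOAD_CONST → push 11. Stack: [-23, 11]
BINARY_OP * → -23 * 11 = -253. Stack: [-253]
STORE_FAST y → y=-253. Stack: []
LOAD_FAST_LOAD_FAST k,a → push 0,2. Stack: [0, 2]
BINARY_OP + → 0 + 2 = 2. Stack: [2]
STORE_FAST m → m=2. Stack: []
LOAD_FAST b → push -11. Stack: [-11]
LOAD_CONST → push 1. Stack: [-11, 1]
BINARY_OP << → -11 << 1 = -22. Stack: [-22]
LOAD_CONST → push 7. Stack: [-22, 7]
BINARY_OP * → -22 * 7 = -154. Stack: [-154]
STORE_FAST w → w=-154. Stack: []
LOAD_FAST w → push -154. Stack: [-154]
LOAD_CONST → push 3. Stack: [-154, 3]
BINARY_OP - → -154 - 3 = -157. Stack: [-157]
RETURN_VALUE → return -157.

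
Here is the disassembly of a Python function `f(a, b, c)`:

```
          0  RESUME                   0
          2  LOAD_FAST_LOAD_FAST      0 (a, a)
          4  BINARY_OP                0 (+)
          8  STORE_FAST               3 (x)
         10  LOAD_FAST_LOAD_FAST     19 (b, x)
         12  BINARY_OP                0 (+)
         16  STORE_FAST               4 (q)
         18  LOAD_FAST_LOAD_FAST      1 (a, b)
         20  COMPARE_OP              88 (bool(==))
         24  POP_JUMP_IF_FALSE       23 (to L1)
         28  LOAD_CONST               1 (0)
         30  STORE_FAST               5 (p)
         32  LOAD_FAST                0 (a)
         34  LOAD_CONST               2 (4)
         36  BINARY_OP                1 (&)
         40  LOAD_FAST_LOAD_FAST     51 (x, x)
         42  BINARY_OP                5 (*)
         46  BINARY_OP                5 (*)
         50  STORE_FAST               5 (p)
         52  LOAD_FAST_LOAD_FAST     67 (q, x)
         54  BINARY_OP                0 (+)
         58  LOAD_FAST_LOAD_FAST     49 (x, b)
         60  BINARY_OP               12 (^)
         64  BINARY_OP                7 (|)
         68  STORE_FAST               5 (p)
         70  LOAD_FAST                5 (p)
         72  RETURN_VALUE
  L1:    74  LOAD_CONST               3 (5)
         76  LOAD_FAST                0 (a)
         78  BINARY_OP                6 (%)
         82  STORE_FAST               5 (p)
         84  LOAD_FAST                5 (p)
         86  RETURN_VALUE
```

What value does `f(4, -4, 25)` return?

LOAD_FAST_LOAD_FAST a,a → push 4,4. Stack: [4, 4]
BINARY_OP + → 4 + 4 = 8. Stack: [8]
STORE_FAST x → x=8. Stack: []
LOAD_FAST_LOAD_FAST b,x → push -4,8. Stack: [-4, 8]
BINARY_OP + → -4 + 8 = 4. Stack: [4]
STORE_FAST q → q=4. Stack: []
LOAD_FAST_LOAD_FAST a,b → push 4,-4. Stack: [4, -4]
COMPARE_OP bool(==) → 4 vs -4 = False. Stack: [False]
POP_JUMP_IF_FALSE → pop False; jump. Stack: []
LOAD_CONST → push 5. Stack: [5]
LOAD_FAST a → push 4. Stack: [5, 4]
BINARY_OP % → 5 % 4 = 1. Stack: [1]
STORE_FAST p → p=1. Stack: []
LOAD_FAST p → push 1. Stack: [1]
RETURN_VALUE → return 1.

1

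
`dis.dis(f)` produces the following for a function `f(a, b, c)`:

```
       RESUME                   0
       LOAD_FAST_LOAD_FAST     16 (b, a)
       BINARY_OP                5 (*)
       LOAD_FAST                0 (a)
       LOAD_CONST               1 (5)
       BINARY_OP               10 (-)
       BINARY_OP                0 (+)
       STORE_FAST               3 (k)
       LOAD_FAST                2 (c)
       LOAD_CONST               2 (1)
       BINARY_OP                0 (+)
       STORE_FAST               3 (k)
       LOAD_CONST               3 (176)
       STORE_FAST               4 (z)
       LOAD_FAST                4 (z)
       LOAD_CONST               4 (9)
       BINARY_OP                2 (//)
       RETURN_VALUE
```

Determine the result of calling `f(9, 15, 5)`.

19

LOAD_FAST_LOAD_FAST b,a → push 15,9. Stack: [15, 9]
BINARY_OP * → 15 * 9 = 135. Stack: [135]
LOAD_FAST a → push 9. Stack: [135, 9]
LOAD_CONST → push 5. Stack: [135, 9, 5]
BINARY_OP - → 9 - 5 = 4. Stack: [135, 4]
BINARY_OP + → 135 + 4 = 139. Stack: [139]
STORE_FAST k → k=139. Stack: []
LOAD_FAST c → push 5. Stack: [5]
LOAD_CONST → push 1. Stack: [5, 1]
BINARY_OP + → 5 + 1 = 6. Stack: [6]
STORE_FAST k → k=6. Stack: []
LOAD_CONST → push 176. Stack: [176]
STORE_FAST z → z=176. Stack: []
LOAD_FAST z → push 176. Stack: [176]
LOAD_CONST → push 9. Stack: [176, 9]
BINARY_OP // → 176 // 9 = 19. Stack: [19]
RETURN_VALUE → return 19.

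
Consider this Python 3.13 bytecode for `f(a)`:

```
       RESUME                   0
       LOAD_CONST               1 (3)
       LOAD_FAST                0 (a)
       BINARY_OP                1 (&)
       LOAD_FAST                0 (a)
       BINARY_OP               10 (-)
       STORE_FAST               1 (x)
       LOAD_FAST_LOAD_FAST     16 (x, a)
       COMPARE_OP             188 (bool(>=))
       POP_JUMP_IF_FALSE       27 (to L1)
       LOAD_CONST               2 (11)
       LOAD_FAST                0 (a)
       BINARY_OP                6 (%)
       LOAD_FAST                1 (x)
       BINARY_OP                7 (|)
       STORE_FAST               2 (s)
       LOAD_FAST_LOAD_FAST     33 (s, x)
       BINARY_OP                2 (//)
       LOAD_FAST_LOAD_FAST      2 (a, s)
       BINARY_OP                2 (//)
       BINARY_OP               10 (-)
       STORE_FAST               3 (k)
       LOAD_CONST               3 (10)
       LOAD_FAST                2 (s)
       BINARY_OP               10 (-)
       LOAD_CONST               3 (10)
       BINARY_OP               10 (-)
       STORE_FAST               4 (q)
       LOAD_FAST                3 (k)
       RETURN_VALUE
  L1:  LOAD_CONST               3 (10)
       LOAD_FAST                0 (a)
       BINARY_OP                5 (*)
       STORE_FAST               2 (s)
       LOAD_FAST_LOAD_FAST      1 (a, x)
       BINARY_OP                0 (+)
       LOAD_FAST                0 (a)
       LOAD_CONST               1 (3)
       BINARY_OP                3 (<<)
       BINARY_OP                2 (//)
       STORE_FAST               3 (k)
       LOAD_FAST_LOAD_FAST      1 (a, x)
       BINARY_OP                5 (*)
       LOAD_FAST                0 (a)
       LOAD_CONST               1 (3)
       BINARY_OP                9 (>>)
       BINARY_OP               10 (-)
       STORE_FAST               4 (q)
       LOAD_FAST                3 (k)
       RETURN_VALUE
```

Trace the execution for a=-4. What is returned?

-5

LOAD_CONST → push 3. Stack: [3]
LOAD_FAST a → push -4. Stack: [3, -4]
BINARY_OP & → 3 & -4 = 0. Stack: [0]
LOAD_FAST a → push -4. Stack: [0, -4]
BINARY_OP - → 0 - -4 = 4. Stack: [4]
STORE_FAST x → x=4. Stack: []
LOAD_FAST_LOAD_FAST x,a → push 4,-4. Stack: [4, -4]
COMPARE_OP bool(>=) → 4 vs -4 = True. Stack: [True]
POP_JUMP_IF_FALSE → pop True; no jump. Stack: []
LOAD_CONST → push 11. Stack: [11]
LOAD_FAST a → push -4. Stack: [11, -4]
BINARY_OP % → 11 % -4 = -1. Stack: [-1]
LOAD_FAST x → push 4. Stack: [-1, 4]
BINARY_OP | → -1 | 4 = -1. Stack: [-1]
STORE_FAST s → s=-1. Stack: []
LOAD_FAST_LOAD_FAST s,x → push -1,4. Stack: [-1, 4]
BINARY_OP // → -1 // 4 = -1. Stack: [-1]
LOAD_FAST_LOAD_FAST a,s → push -4,-1. Stack: [-1, -4, -1]
BINARY_OP // → -4 // -1 = 4. Stack: [-1, 4]
BINARY_OP - → -1 - 4 = -5. Stack: [-5]
STORE_FAST k → k=-5. Stack: []
LOAD_CONST → push 10. Stack: [10]
LOAD_FAST s → push -1. Stack: [10, -1]
BINARY_OP - → 10 - -1 = 11. Stack: [11]
LOAD_CONST → push 10. Stack: [11, 10]
BINARY_OP - → 11 - 10 = 1. Stack: [1]
STORE_FAST q → q=1. Stack: []
LOAD_FAST k → push -5. Stack: [-5]
RETURN_VALUE → return -5.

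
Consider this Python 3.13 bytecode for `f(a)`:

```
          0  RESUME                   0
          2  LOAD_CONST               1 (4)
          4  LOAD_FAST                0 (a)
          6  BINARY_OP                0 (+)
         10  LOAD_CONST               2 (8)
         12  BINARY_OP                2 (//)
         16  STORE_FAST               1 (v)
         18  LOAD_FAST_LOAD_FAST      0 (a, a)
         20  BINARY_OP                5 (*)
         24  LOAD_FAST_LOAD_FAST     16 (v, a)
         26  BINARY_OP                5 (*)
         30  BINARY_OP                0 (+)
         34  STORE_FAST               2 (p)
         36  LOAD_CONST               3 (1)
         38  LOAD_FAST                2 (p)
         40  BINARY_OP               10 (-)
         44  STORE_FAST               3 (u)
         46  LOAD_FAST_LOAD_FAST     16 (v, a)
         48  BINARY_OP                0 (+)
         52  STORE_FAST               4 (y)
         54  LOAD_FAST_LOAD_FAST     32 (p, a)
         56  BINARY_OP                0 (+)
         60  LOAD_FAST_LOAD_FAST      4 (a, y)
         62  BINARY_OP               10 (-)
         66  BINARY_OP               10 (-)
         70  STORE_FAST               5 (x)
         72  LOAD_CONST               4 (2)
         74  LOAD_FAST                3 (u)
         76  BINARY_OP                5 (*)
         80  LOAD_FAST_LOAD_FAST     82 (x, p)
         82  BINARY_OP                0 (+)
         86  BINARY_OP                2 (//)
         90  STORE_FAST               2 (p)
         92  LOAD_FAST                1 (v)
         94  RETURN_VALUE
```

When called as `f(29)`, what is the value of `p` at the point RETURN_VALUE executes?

-1

LOAD_CONST → push 4. Stack: [4]
LOAD_FAST a → push 29. Stack: [4, 29]
BINARY_OP + → 4 + 29 = 33. Stack: [33]
LOAD_CONST → push 8. Stack: [33, 8]
BINARY_OP // → 33 // 8 = 4. Stack: [4]
STORE_FAST v → v=4. Stack: []
LOAD_FAST_LOAD_FAST a,a → push 29,29. Stack: [29, 29]
BINARY_OP * → 29 * 29 = 841. Stack: [841]
LOAD_FAST_LOAD_FAST v,a → push 4,29. Stack: [841, 4, 29]
BINARY_OP * → 4 * 29 = 116. Stack: [841, 116]
BINARY_OP + → 841 + 116 = 957. Stack: [957]
STORE_FAST p → p=957. Stack: []
LOAD_CONST → push 1. Stack: [1]
LOAD_FAST p → push 957. Stack: [1, 957]
BINARY_OP - → 1 - 957 = -956. Stack: [-956]
STORE_FAST u → u=-956. Stack: []
LOAD_FAST_LOAD_FAST v,a → push 4,29. Stack: [4, 29]
BINARY_OP + → 4 + 29 = 33. Stack: [33]
STORE_FAST y → y=33. Stack: []
LOAD_FAST_LOAD_FAST p,a → push 957,29. Stack: [957, 29]
BINARY_OP + → 957 + 29 = 986. Stack: [986]
LOAD_FAST_LOAD_FAST a,y → push 29,33. Stack: [986, 29, 33]
BINARY_OP - → 29 - 33 = -4. Stack: [986, -4]
BINARY_OP - → 986 - -4 = 990. Stack: [990]
STORE_FAST x → x=990. Stack: []
LOAD_CONST → push 2. Stack: [2]
LOAD_FAST u → push -956. Stack: [2, -956]
BINARY_OP * → 2 * -956 = -1912. Stack: [-1912]
LOAD_FAST_LOAD_FAST x,p → push 990,957. Stack: [-1912, 990, 957]
BINARY_OP + → 990 + 957 = 1947. Stack: [-1912, 1947]
BINARY_OP // → -1912 // 1947 = -1. Stack: [-1]
STORE_FAST p → p=-1. Stack: []
LOAD_FAST v → push 4. Stack: [4]
RETURN_VALUE → return 4.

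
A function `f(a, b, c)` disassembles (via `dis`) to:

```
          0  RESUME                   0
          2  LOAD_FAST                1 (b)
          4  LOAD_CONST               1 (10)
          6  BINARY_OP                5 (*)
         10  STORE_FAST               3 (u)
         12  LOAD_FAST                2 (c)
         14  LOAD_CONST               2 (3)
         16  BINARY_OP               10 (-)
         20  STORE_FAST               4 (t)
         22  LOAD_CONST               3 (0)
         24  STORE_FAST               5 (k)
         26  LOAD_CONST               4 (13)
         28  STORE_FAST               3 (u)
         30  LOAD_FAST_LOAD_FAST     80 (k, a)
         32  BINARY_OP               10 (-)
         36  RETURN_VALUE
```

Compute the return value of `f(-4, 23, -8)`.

4

LOAD_FAST b → push 23. Stack: [23]
LOAD_CONST → push 10. Stack: [23, 10]
BINARY_OP * → 23 * 10 = 230. Stack: [230]
STORE_FAST u → u=230. Stack: []
LOAD_FAST c → push -8. Stack: [-8]
LOAD_CONST → push 3. Stack: [-8, 3]
BINARY_OP - → -8 - 3 = -11. Stack: [-11]
STORE_FAST t → t=-11. Stack: []
LOAD_CONST → push 0. Stack: [0]
STORE_FAST k → k=0. Stack: []
LOAD_CONST → push 13. Stack: [13]
STORE_FAST u → u=13. Stack: []
LOAD_FAST_LOAD_FAST k,a → push 0,-4. Stack: [0, -4]
BINARY_OP - → 0 - -4 = 4. Stack: [4]
RETURN_VALUE → return 4.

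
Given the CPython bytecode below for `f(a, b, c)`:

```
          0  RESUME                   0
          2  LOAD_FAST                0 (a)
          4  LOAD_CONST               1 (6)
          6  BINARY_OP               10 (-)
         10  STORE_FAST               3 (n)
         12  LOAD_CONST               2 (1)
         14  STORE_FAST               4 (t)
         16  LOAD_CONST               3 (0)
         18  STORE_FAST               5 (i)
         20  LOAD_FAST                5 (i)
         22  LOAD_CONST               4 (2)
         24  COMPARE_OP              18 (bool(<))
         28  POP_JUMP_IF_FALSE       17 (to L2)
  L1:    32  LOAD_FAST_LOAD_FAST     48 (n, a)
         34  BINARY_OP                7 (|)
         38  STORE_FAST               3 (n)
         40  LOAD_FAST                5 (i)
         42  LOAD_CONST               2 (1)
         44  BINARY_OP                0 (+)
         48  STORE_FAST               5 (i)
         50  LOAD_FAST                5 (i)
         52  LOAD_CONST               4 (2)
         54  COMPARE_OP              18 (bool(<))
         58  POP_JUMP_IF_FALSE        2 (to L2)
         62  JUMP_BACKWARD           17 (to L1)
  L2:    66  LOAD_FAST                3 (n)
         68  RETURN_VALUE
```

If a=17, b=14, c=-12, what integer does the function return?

LOAD_FAST a → push 17. Stack: [17]
LOAD_CONST → push 6. Stack: [17, 6]
BINARY_OP - → 17 - 6 = 11. Stack: [11]
STORE_FAST n → n=11. Stack: []
LOAD_CONST → push 1. Stack: [1]
STORE_FAST t → t=1. Stack: []
LOAD_CONST → push 0. Stack: [0]
STORE_FAST i → i=0. Stack: []
LOAD_FAST i → push 0. Stack: [0]
LOAD_CONST → push 2. Stack: [0, 2]
COMPARE_OP bool(<) → 0 vs 2 = True. Stack: [True]
POP_JUMP_IF_FALSE → pop True; no jump. Stack: []
LOAD_FAST_LOAD_FAST n,a → push 11,17. Stack: [11, 17]
BINARY_OP | → 11 | 17 = 27. Stack: [27]
STORE_FAST n → n=27. Stack: []
LOAD_FAST i → push 0. Stack: [0]
LOAD_CONST → push 1. Stack: [0, 1]
BINARY_OP + → 0 + 1 = 1. Stack: [1]
STORE_FAST i → i=1. Stack: []
LOAD_FAST i → push 1. Stack: [1]
LOAD_CONST → push 2. Stack: [1, 2]
COMPARE_OP bool(<) → 1 vs 2 = True. Stack: [True]
POP_JUMP_IF_FALSE → pop True; no jump. Stack: []
LOAD_FAST_LOAD_FAST n,a → push 27,17. Stack: [27, 17]
BINARY_OP | → 27 | 17 = 27. Stack: [27]
STORE_FAST n → n=27. Stack: []
LOAD_FAST i → push 1. Stack: [1]
LOAD_CONST → push 1. Stack: [1, 1]
BINARY_OP + → 1 + 1 = 2. Stack: [2]
STORE_FAST i → i=2. Stack: []
LOAD_FAST i → push 2. Stack: [2]
LOAD_CONST → push 2. Stack: [2, 2]
COMPARE_OP bool(<) → 2 vs 2 = False. Stack: [False]
POP_JUMP_IF_FALSE → pop False; jump. Stack: []
LOAD_FAST n → push 27. Stack: [27]
RETURN_VALUE → return 27.

27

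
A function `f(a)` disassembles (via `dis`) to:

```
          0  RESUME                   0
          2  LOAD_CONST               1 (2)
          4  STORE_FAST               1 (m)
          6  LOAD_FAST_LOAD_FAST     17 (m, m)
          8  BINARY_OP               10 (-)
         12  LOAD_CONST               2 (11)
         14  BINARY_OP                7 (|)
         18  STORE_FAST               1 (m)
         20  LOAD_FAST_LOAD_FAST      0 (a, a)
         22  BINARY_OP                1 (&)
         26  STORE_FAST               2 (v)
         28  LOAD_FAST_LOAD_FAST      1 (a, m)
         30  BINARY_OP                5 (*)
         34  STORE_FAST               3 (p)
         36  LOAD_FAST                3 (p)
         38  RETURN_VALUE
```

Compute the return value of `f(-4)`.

LOAD_CONST → push 2. Stack: [2]
STORE_FAST m → m=2. Stack: []
LOAD_FAST_LOAD_FAST m,m → push 2,2. Stack: [2, 2]
BINARY_OP - → 2 - 2 = 0. Stack: [0]
LOAD_CONST → push 11. Stack: [0, 11]
BINARY_OP | → 0 | 11 = 11. Stack: [11]
STORE_FAST m → m=11. Stack: []
LOAD_FAST_LOAD_FAST a,a → push -4,-4. Stack: [-4, -4]
BINARY_OP & → -4 & -4 = -4. Stack: [-4]
STORE_FAST v → v=-4. Stack: []
LOAD_FAST_LOAD_FAST a,m → push -4,11. Stack: [-4, 11]
BINARY_OP * → -4 * 11 = -44. Stack: [-44]
STORE_FAST p → p=-44. Stack: []
LOAD_FAST p → push -44. Stack: [-44]
RETURN_VALUE → return -44.

-44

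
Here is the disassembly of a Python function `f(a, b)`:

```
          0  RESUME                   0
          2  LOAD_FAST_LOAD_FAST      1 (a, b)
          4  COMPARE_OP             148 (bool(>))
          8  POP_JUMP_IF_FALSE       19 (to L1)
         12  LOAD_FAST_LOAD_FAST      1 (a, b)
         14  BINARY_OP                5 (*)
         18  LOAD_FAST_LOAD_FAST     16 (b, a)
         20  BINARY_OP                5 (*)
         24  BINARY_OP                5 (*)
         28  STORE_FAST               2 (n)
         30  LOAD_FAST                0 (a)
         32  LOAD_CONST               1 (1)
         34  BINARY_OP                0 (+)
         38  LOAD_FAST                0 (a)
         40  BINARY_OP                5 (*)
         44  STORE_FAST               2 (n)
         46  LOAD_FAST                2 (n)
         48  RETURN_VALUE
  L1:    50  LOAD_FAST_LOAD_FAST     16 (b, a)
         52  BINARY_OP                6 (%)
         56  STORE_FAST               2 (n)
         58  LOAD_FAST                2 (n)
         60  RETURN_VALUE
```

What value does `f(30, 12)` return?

930

LOAD_FAST_LOAD_FAST a,b → push 30,12. Stack: [30, 12]
COMPARE_OP bool(>) → 30 vs 12 = True. Stack: [True]
POP_JUMP_IF_FALSE → pop True; no jump. Stack: []
LOAD_FAST_LOAD_FAST a,b → push 30,12. Stack: [30, 12]
BINARY_OP * → 30 * 12 = 360. Stack: [360]
LOAD_FAST_LOAD_FAST b,a → push 12,30. Stack: [360, 12, 30]
BINARY_OP * → 12 * 30 = 360. Stack: [360, 360]
BINARY_OP * → 360 * 360 = 129600. Stack: [129600]
STORE_FAST n → n=129600. Stack: []
LOAD_FAST a → push 30. Stack: [30]
LOAD_CONST → push 1. Stack: [30, 1]
BINARY_OP + → 30 + 1 = 31. Stack: [31]
LOAD_FAST a → push 30. Stack: [31, 30]
BINARY_OP * → 31 * 30 = 930. Stack: [930]
STORE_FAST n → n=930. Stack: []
LOAD_FAST n → push 930. Stack: [930]
RETURN_VALUE → return 930.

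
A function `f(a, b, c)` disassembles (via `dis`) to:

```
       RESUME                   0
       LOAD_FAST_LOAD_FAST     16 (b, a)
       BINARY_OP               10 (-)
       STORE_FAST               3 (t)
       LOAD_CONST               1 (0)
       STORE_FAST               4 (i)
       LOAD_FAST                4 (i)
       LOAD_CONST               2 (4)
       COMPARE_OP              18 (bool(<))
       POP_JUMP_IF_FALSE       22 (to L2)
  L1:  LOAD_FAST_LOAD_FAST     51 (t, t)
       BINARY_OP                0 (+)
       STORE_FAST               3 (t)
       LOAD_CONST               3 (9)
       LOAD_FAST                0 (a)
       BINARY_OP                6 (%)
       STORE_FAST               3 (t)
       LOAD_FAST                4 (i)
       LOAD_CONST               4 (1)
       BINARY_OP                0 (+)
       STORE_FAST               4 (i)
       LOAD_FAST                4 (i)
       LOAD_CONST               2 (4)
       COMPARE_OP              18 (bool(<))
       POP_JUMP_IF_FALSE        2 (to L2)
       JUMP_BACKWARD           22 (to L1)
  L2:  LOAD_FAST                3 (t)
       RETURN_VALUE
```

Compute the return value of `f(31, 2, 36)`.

9

LOAD_FAST_LOAD_FAST b,a → push 2,31
BINARY_OP - → 2 - 31 = -29
STORE_FAST t → t=-29
LOAD_CONST → push 0
STORE_FAST i → i=0
LOAD_FAST i → push 0
LOAD_CONST → push 4
COMPARE_OP bool(<) → 0 vs 4 = True
POP_JUMP_IF_FALSE → pop True; no jump
LOAD_FAST_LOAD_FAST t,t → push -29,-29
BINARY_OP + → -29 + -29 = -58
STORE_FAST t → t=-58
LOAD_CONST → push 9
LOAD_FAST a → push 31
BINARY_OP % → 9 % 31 = 9
STORE_FAST t → t=9
LOAD_FAST i → push 0
LOAD_CONST → push 1
BINARY_OP + → 0 + 1 = 1
STORE_FAST i → i=1
LOAD_FAST i → push 1
LOAD_CONST → push 4
COMPARE_OP bool(<) → 1 vs 4 = True
POP_JUMP_IF_FALSE → pop True; no jump
LOAD_FAST_LOAD_FAST t,t → push 9,9
BINARY_OP + → 9 + 9 = 18
STORE_FAST t → t=18
LOAD_CONST → push 9
LOAD_FAST a → push 31
BINARY_OP % → 9 % 31 = 9
STORE_FAST t → t=9
LOAD_FAST i → push 1
LOAD_CONST → push 1
BINARY_OP + → 1 + 1 = 2
STORE_FAST i → i=2
LOAD_FAST i → push 2
LOAD_CONST → push 4
COMPARE_OP bool(<) → 2 vs 4 = True
POP_JUMP_IF_FALSE → pop True; no jump
LOAD_FAST_LOAD_FAST t,t → push 9,9
BINARY_OP + → 9 + 9 = 18
STORE_FAST t → t=18
LOAD_CONST → push 9
LOAD_FAST a → push 31
BINARY_OP % → 9 % 31 = 9
STORE_FAST t → t=9
LOAD_FAST i → push 2
LOAD_CONST → push 1
BINARY_OP + → 2 + 1 = 3
STORE_FAST i → i=3
LOAD_FAST i → push 3
LOAD_CONST → push 4
COMPARE_OP bool(<) → 3 vs 4 = True
POP_JUMP_IF_FALSE → pop True; no jump
LOAD_FAST_LOAD_FAST t,t → push 9,9
BINARY_OP + → 9 + 9 = 18
STORE_FAST t → t=18
LOAD_CONST → push 9
LOAD_FAST a → push 31
BINARY_OP % → 9 % 31 = 9
STORE_FAST t → t=9
LOAD_FAST i → push 3
LOAD_CONST → push 1
BINARY_OP + → 3 + 1 = 4
STORE_FAST i → i=4
LOAD_FAST i → push 4
LOAD_CONST → push 4
COMPARE_OP bool(<) → 4 vs 4 = False
POP_JUMP_IF_FALSE → pop False; jump
LOAD_FAST t → push 9
RETURN_VALUE → return 9.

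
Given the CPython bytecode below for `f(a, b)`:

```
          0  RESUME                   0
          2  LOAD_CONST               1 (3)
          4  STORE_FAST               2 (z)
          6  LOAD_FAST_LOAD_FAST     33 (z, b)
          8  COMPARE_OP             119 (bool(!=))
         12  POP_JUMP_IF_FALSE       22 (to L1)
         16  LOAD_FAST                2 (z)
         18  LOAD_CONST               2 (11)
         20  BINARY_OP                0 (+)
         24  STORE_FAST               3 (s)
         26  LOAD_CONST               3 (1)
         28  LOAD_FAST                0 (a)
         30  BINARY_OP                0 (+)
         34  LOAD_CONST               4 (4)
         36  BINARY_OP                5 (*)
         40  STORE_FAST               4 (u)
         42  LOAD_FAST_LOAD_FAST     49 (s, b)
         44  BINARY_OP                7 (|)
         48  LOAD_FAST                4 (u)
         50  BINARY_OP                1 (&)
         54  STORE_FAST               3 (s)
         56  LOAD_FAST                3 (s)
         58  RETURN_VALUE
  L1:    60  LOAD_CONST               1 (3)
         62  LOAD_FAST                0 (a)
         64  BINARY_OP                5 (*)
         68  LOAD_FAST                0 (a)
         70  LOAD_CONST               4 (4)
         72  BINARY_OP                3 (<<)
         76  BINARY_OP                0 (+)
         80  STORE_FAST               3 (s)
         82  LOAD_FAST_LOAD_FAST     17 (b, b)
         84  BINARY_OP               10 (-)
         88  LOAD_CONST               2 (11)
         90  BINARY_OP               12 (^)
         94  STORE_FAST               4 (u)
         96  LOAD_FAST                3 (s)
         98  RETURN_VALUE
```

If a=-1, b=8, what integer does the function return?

0

LOAD_CONST → push 3. Stack: [3]
STORE_FAST z → z=3. Stack: []
LOAD_FAST_LOAD_FAST z,b → push 3,8. Stack: [3, 8]
COMPARE_OP bool(!=) → 3 vs 8 = True. Stack: [True]
POP_JUMP_IF_FALSE → pop True; no jump. Stack: []
LOAD_FAST z → push 3. Stack: [3]
LOAD_CONST → push 11. Stack: [3, 11]
BINARY_OP + → 3 + 11 = 14. Stack: [14]
STORE_FAST s → s=14. Stack: []
LOAD_CONST → push 1. Stack: [1]
LOAD_FAST a → push -1. Stack: [1, -1]
BINARY_OP + → 1 + -1 = 0. Stack: [0]
LOAD_CONST → push 4. Stack: [0, 4]
BINARY_OP * → 0 * 4 = 0. Stack: [0]
STORE_FAST u → u=0. Stack: []
LOAD_FAST_LOAD_FAST s,b → push 14,8. Stack: [14, 8]
BINARY_OP | → 14 | 8 = 14. Stack: [14]
LOAD_FAST u → push 0. Stack: [14, 0]
BINARY_OP & → 14 & 0 = 0. Stack: [0]
STORE_FAST s → s=0. Stack: []
LOAD_FAST s → push 0. Stack: [0]
RETURN_VALUE → return 0.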